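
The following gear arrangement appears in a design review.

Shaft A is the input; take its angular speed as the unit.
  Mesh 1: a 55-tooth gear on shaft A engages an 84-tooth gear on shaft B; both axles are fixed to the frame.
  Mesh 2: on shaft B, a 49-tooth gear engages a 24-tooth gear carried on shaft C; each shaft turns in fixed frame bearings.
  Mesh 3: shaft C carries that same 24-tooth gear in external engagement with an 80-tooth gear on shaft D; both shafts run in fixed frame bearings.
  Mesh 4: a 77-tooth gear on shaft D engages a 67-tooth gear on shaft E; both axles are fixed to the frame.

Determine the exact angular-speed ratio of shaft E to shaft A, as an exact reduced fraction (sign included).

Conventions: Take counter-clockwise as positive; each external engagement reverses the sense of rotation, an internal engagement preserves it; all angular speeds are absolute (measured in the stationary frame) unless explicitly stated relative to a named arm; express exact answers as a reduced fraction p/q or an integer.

5929/12864

class = fixed-axis compound train [4 meshes; 4 ratios multiply, 4 sense flips]
mesh 1 [55T→84T]: running ratio 55/84, sense −
mesh 2 [49T→24T]: running ratio 385/288, sense +
mesh 3 [24T→80T]: running ratio 77/192, sense −
mesh 4 [77T→67T]: running ratio 5929/12864, sense +
ω_out/ω_in = 5929/12864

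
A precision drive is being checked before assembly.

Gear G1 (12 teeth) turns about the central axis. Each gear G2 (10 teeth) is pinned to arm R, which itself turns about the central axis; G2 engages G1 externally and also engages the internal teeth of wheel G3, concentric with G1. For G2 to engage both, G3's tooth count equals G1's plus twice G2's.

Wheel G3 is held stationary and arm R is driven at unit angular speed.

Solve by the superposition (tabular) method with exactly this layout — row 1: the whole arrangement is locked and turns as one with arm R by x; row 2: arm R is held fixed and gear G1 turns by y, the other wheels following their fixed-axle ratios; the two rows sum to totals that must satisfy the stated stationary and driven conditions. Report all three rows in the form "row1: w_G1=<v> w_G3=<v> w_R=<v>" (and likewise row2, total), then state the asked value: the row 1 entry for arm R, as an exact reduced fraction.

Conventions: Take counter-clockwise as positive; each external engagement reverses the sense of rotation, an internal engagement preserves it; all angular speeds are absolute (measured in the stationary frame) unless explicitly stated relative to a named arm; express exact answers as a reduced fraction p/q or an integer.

planetary set (12T centre, 10T on arm, 32T internal) — Willis relation
row 1: whole set turns with the arm by x
superposition row 2 [arm held]: sun y, ring −(12/32)·y, arm 0
boundary: total ω_ring = x − (12/32)·y = 0 and total ω_arm = x = 1  ⇒  y = 8/3, x = 1
row 2 ring = −(12/32)·8/3 = -1
totals (row 1 + row 2): sun 1 + 8/3 = 11/3, ring 1 + (-1) = 0, arm 1 + 0 = 1
asked cell (row1, arm) = 1

row1: w_G1=1 w_G3=1 w_R=1
row2: w_G1=8/3 w_G3=-1 w_R=0
total: w_G1=11/3 w_G3=0 w_R=1
asked value: 1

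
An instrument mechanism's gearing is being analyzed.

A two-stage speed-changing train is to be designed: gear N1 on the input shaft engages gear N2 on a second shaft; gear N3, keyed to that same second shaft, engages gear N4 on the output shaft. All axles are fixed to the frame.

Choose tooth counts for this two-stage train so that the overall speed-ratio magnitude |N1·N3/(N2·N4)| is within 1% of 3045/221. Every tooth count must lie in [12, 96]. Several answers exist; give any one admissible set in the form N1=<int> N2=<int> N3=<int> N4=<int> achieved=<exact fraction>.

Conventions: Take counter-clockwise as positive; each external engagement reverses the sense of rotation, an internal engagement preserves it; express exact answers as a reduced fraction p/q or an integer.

topology: fixed-axis compound train — 2 stages, target 3045/221
target = 3045/221 in lowest terms: an exact hit needs N1·N3 = k·3045 and N2·N4 = k·221 for one integer k, every count in [12, 96]; additionally prefer no 1:1 stage (N1 ≠ N2, N3 ≠ N4)
k = 1: N1·N3 = 3045 = 35·87, N2·N4 = 221 = 13·17
achieved = 35·87/(13·17) = 3045/221; |achieved − target| = 0 ≤ 609/4420 ✓

N1=35 N2=13 N3=87 N4=17 achieved=3045/221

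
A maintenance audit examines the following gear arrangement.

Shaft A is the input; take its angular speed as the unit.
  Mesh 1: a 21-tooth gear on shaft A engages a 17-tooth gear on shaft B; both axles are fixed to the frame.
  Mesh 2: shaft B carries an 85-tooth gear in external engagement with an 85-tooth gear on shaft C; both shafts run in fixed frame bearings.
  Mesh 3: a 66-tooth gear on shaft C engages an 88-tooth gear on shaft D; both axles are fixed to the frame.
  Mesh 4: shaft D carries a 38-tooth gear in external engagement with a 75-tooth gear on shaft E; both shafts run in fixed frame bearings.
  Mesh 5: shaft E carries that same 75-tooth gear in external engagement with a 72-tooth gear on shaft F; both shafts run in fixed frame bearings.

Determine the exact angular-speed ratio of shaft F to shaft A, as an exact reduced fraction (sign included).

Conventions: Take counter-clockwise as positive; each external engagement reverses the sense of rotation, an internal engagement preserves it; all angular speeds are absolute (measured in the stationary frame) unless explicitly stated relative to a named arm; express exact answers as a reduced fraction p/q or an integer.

class = fixed-axis compound train [5 meshes; 5 ratios multiply, 5 sense flips]
mesh 1 [21T→17T]: running ratio 21/17, sense −
mesh 2 [85T→85T]: running ratio 21/17, sense +
mesh 3 [66T→88T]: running ratio 63/68, sense −
mesh 4 [38T→75T]: running ratio 399/850, sense +
mesh 5 [75T→72T]: running ratio 133/272, sense −
ω_out/ω_in = -133/272

-133/272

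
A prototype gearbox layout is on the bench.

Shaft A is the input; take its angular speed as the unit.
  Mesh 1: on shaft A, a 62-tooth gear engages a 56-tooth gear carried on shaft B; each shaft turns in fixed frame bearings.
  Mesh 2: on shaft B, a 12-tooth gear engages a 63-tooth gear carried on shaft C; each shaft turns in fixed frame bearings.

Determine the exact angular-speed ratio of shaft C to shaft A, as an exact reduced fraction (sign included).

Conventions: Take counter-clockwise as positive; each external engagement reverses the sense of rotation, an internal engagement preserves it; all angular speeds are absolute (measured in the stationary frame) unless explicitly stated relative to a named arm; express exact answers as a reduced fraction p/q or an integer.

class = fixed-axis compound train [2 meshes; 2 ratios multiply, 2 sense flips]
mesh 1 [62T→56T]: running ratio 31/28, sense −
mesh 2 [12T→63T]: running ratio 31/147, sense +
ω_out/ω_in = 31/147

31/147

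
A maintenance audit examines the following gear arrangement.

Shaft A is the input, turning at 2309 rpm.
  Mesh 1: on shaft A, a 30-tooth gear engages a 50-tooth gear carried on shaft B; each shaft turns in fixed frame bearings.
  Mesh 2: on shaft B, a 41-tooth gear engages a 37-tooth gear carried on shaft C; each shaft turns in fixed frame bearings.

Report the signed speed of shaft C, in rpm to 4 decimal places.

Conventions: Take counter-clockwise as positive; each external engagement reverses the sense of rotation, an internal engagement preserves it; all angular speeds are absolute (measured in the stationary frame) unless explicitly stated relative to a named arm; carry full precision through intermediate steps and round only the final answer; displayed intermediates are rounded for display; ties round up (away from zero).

2-mesh fixed-axis compound train (all bearings frame-fixed)
mesh 1 [30T→50T]: ω = 2309.0000×30/50 = 1385.4000 rpm, sense flips to −
mesh 2 [41T→37T]: ω = 1385.4000×41/37 = 1535.1730 rpm, sense flips to +
signed output speed = +1535.1730 rpm

+1535.1730 rpm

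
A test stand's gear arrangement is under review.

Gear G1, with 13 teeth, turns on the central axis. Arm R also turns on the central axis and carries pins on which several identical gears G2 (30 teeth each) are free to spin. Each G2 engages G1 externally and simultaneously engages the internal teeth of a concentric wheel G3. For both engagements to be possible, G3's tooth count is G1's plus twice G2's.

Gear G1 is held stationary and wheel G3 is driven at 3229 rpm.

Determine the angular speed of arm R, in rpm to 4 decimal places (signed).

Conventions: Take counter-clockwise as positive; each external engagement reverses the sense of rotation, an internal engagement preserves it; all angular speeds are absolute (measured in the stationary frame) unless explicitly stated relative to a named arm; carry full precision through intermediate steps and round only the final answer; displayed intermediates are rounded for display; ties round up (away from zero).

+2740.8953 rpm

class = planetary set [G3 = 13+2·30 = 73; Willis about the carrier]
normalise by the input: solve with ω_ring = 1, then scale by 3229 rpm
ring teeth: 13 + 2·30 = 73
13(ω_sun−ω_arm) = −73(ω_ring−ω_arm),  ω_sun = 0, ω_ring = 1
13(0−ω_arm) = −73(1−ω_arm)  ⇒  86·ω_arm = 73  ⇒  ω_arm = 73/86
scale: ω_arm = 73/86 × 3229 rpm = +2740.8953 rpm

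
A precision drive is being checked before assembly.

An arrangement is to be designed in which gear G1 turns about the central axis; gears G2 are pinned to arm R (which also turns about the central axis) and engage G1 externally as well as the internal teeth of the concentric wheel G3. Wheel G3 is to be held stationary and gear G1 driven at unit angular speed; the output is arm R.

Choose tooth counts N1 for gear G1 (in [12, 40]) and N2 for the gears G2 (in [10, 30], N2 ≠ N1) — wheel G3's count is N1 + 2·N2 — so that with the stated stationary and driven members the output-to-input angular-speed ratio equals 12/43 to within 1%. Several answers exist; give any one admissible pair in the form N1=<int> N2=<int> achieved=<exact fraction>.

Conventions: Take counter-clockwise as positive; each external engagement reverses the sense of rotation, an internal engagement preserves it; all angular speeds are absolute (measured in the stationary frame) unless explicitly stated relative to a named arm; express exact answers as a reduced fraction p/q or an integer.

N1=24 N2=19 achieved=12/43

design class (target 12/43): planetary set
Willis with ω_ring = 0: ω_arm/ω_sun = N1/(N1+N3); set equal to 12/43  ⇒  N3/N1 = 1/(12/43) − 1 = 31/12
N3 = N1 + 2·N2  ⇒  N2/N1 = (N3/N1 − 1)/2 = (31/12 − 1)/2 = 19/24
smallest multiple with N1 ≥ 12 and N2 ≥ 10: k = 1  ⇒  N1 = 1·24 = 24, N2 = 1·19 = 19 (N1 ≤ 40, N2 ≤ 30, N2 ≠ N1 ✓), N3 = 24 + 2·19 = 62
check: N1/(N1+N3) with N1 = 24, N3 = 62 gives 12/43; |achieved − target| = 0 ≤ 3/1075 ✓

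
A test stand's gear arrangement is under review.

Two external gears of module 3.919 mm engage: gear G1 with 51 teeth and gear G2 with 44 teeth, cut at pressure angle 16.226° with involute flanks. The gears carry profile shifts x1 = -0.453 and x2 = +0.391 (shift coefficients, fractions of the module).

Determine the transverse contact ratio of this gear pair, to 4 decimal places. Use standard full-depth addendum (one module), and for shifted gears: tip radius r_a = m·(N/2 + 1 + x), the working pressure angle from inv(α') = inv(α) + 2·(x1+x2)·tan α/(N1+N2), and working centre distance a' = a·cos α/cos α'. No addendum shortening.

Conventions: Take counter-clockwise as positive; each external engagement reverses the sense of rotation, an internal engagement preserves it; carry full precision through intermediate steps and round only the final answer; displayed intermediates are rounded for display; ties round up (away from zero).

1.9511

topology: single-mesh involute geometry — m = 3.919, 51T/44T pair
base radii: r_b1 = 95.953808, r_b2 = 82.783677
tip radii: r_a1 = 102.078193, r_a2 = 91.669329
inv(α') = inv(16.226°) + 2·(-0.453+0.391)·tan α/(51+44) = 0.00744203  ⇒  α' = 15.96460°
a' = a·cos α / cos α' = 186.1525·cos 16.226°/cos 15.96460° = 185.907608
action lengths: √(r_a1²−r_b1²) = 34.825627, √(r_a2²−r_b2²) = 39.371674
base pitch p_b = π·m·cos α = 11.821481
CR = (34.825627 + 39.371674 − 185.907608·sin 15.96460°)/11.821481 = 1.951078
contact ratio ≈ 1.9511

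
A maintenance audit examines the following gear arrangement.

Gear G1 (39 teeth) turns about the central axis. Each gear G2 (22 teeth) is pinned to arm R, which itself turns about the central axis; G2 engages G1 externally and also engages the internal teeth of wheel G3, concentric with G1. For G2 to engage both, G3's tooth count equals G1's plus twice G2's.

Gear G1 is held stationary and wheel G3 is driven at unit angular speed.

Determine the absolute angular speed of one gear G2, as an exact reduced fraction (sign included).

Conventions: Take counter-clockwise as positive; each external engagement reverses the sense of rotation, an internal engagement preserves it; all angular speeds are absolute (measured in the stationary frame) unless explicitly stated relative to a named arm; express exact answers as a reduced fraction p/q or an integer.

83/44

recognized (axles ride arm R): planetary set, 39/22/83 teeth
ring teeth: 39 + 2·22 = 83
39(ω_sun−ω_arm) = −83(ω_ring−ω_arm),  ω_sun = 0, ω_ring = 1
39(0−ω_arm) = −83(1−ω_arm)  ⇒  122·ω_arm = 83  ⇒  ω_arm = 83/122
sun–planet mesh: 39·(0−83/122) = −22·(ω_p−ω_arm)  ⇒  ω_p−ω_arm = 3237/2684
ω_p = 83/122 + 3237/2684 = 83/44
exact speed ratio = 83/44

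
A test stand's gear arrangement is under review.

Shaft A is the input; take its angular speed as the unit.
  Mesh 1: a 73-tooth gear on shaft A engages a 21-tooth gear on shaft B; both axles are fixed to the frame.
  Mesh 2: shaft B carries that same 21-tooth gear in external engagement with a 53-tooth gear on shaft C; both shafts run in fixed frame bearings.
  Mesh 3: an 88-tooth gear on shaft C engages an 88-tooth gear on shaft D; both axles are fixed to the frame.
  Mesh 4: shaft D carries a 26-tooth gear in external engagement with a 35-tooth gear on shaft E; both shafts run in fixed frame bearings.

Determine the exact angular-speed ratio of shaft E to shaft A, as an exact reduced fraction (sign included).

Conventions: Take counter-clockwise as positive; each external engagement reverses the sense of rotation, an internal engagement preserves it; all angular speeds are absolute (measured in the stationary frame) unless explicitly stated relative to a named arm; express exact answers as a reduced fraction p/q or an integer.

1898/1855

class = fixed-axis compound train [4 meshes; 4 ratios multiply, 4 sense flips]
mesh 1 [73T→21T]: running ratio 73/21, sense −
mesh 2 [21T→53T]: running ratio 73/53, sense +
mesh 3 [88T→88T]: running ratio 73/53, sense −
mesh 4 [26T→35T]: running ratio 1898/1855, sense +
ω_out/ω_in = 1898/1855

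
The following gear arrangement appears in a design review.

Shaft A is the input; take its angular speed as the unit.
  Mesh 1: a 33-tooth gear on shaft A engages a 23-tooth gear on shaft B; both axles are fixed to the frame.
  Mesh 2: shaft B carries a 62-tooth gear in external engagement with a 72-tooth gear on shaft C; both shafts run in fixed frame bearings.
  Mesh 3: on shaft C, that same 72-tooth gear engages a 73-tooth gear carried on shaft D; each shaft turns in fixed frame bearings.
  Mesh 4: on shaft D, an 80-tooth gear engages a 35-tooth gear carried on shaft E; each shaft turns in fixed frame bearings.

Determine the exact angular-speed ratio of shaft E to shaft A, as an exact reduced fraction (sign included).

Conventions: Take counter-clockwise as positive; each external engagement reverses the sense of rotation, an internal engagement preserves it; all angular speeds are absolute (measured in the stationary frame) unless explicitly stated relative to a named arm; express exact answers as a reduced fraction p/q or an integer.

32736/11753

class = fixed-axis compound train [4 meshes; 4 ratios multiply, 4 sense flips]
mesh 1 [33T→23T]: running ratio 33/23, sense −
mesh 2 [62T→72T]: running ratio 341/276, sense +
mesh 3 [72T→73T]: running ratio 2046/1679, sense −
mesh 4 [80T→35T]: running ratio 32736/11753, sense +
ω_out/ω_in = 32736/11753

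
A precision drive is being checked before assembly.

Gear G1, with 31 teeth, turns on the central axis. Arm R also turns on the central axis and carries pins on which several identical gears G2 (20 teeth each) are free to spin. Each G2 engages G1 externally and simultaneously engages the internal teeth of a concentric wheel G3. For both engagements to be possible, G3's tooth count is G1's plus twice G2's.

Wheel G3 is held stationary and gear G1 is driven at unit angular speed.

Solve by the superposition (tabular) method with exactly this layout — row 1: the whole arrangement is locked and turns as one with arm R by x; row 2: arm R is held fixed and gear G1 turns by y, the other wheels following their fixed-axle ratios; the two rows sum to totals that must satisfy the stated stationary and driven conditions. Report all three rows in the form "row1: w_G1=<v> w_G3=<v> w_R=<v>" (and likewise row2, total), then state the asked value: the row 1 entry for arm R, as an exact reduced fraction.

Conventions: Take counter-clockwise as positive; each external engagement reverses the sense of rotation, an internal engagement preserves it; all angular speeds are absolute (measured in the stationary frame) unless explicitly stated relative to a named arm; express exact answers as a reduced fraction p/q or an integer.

class = planetary set [G3 = 31+2·20 = 71; Willis about the carrier]
row 1 (train locked, turned with arm): all members turn x
row 2 (arm held, sun turns y): ω_ring = −(31/71)·y, ω_arm = 0
boundary: total ω_ring = x − (31/71)·y = 0 and total ω_sun = x + y = 1  ⇒  y = 71/102, x = 31/102
row 2 ring = −(31/71)·71/102 = -31/102
totals (row 1 + row 2): sun 31/102 + 71/102 = 1, ring 31/102 + (-31/102) = 0, arm 31/102 + 0 = 31/102
asked cell (row1, arm) = 31/102

row1: w_G1=31/102 w_G3=31/102 w_R=31/102
row2: w_G1=71/102 w_G3=-31/102 w_R=0
total: w_G1=1 w_G3=0 w_R=31/102
asked value: 31/102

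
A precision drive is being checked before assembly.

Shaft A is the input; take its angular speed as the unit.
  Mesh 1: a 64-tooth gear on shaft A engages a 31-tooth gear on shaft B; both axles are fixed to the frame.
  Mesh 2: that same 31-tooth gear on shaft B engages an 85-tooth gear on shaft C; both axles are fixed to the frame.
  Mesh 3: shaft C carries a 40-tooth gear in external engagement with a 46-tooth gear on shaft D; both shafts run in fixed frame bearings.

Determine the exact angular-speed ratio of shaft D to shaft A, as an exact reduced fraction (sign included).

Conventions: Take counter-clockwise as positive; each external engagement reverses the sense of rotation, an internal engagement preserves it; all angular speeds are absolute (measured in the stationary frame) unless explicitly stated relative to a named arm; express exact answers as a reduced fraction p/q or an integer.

-256/391

class = fixed-axis compound train [3 meshes; 3 ratios multiply, 3 sense flips]
mesh 1 [64T→31T]: running ratio 64/31, sense −
mesh 2 [31T→85T]: running ratio 64/85, sense +
mesh 3 [40T→46T]: running ratio 256/391, sense −
ω_out/ω_in = -256/391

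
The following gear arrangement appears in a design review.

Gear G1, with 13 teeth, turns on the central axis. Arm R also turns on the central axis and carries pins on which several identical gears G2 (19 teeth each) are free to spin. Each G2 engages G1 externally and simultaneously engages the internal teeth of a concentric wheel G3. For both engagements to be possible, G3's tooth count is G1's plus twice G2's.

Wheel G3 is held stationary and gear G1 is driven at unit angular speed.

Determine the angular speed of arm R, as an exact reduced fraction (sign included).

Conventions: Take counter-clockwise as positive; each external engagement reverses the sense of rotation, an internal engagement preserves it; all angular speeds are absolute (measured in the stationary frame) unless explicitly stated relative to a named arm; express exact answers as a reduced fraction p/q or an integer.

13/64

planetary set (13T centre, 19T on arm, 51T internal) — Willis relation
ring teeth: 13 + 2·19 = 51
13(ω_sun−ω_arm) = −51(ω_ring−ω_arm),  ω_ring = 0, ω_sun = 1
13(1−ω_arm) = −51(0−ω_arm)  ⇒  64·ω_arm = 13  ⇒  ω_arm = 13/64
exact speed ratio = 13/64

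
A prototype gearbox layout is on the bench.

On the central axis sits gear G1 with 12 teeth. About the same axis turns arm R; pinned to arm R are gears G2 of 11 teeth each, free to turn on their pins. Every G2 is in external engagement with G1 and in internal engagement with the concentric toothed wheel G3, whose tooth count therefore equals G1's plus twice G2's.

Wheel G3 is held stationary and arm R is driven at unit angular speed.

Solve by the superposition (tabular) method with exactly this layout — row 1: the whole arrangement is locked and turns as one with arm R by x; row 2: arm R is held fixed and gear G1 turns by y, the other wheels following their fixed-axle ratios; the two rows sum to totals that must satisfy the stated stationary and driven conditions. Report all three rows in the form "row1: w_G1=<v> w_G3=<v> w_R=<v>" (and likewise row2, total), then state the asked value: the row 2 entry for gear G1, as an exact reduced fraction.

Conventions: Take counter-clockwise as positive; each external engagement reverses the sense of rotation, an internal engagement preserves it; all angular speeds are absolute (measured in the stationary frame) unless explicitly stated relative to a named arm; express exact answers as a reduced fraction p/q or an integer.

row1: w_G1=1 w_G3=1 w_R=1
row2: w_G1=17/6 w_G3=-1 w_R=0
total: w_G1=23/6 w_G3=0 w_R=1
asked value: 17/6

class = planetary set [G3 = 12+2·11 = 34; Willis about the carrier]
row 1 — lock + rotate with arm: ω_sun = ω_ring = ω_arm = x
row 2 — arm fixed, fixed-axis ratios: sun y, ring −(12/34)·y, arm 0
boundary: total ω_ring = x − (12/34)·y = 0 and total ω_arm = x = 1  ⇒  y = 17/6, x = 1
row 2 ring = −(12/34)·17/6 = -1
totals (row 1 + row 2): sun 1 + 17/6 = 23/6, ring 1 + (-1) = 0, arm 1 + 0 = 1
asked cell (row2, sun) = 17/6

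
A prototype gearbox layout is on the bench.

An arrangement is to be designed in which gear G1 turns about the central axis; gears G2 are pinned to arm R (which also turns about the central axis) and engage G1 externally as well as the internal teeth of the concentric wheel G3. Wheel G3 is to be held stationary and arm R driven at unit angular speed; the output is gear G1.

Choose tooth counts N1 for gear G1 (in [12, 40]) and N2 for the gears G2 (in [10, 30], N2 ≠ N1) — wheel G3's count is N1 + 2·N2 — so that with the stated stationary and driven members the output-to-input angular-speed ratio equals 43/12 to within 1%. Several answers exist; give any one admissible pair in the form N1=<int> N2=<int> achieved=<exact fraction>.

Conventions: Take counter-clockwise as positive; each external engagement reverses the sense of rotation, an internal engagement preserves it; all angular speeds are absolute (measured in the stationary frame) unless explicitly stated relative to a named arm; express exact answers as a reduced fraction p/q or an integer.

N1=24 N2=19 achieved=43/12

class = planetary set [ratio 43/12 wanted; Willis about the carrier]
Willis with ω_ring = 0: ω_sun/ω_arm = (N1+N3)/N1; set equal to 43/12  ⇒  N3/N1 = 43/12 − 1 = 31/12
N3 = N1 + 2·N2  ⇒  N2/N1 = (N3/N1 − 1)/2 = (31/12 − 1)/2 = 19/24
smallest multiple with N1 ≥ 12 and N2 ≥ 10: k = 1  ⇒  N1 = 1·24 = 24, N2 = 1·19 = 19 (N1 ≤ 40, N2 ≤ 30, N2 ≠ N1 ✓), N3 = 24 + 2·19 = 62
check: (N1+N3)/N1 with N1 = 24, N3 = 62 gives 43/12; |achieved − target| = 0 ≤ 43/1200 ✓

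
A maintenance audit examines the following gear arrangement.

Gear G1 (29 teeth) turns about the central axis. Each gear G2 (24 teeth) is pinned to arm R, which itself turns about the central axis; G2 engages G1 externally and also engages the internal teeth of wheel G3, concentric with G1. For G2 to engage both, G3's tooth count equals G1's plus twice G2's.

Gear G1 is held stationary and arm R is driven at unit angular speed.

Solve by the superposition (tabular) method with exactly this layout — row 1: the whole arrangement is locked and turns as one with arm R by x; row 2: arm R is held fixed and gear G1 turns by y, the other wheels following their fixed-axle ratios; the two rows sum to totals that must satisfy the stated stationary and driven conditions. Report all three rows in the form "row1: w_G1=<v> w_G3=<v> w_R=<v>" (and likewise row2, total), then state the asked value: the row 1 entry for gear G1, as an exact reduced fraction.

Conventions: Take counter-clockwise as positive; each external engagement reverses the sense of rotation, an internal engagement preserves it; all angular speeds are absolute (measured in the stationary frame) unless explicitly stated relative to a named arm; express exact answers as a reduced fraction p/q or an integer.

row1: w_G1=1 w_G3=1 w_R=1
row2: w_G1=-1 w_G3=29/77 w_R=0
total: w_G1=0 w_G3=106/77 w_R=1
asked value: 1

recognized (axles ride arm R): planetary set, 29/24/77 teeth
row 1 — lock + rotate with arm: ω_sun = ω_ring = ω_arm = x
row 2: sun turns y, ring = −(29/77)·y, arm 0
boundary: total ω_sun = x + y = 0 and total ω_arm = x = 1  ⇒  y = -1, x = 1
row 2 ring = −(29/77)·(-1) = 29/77
totals (row 1 + row 2): sun 1 + (-1) = 0, ring 1 + 29/77 = 106/77, arm 1 + 0 = 1
asked cell (row1, sun) = 1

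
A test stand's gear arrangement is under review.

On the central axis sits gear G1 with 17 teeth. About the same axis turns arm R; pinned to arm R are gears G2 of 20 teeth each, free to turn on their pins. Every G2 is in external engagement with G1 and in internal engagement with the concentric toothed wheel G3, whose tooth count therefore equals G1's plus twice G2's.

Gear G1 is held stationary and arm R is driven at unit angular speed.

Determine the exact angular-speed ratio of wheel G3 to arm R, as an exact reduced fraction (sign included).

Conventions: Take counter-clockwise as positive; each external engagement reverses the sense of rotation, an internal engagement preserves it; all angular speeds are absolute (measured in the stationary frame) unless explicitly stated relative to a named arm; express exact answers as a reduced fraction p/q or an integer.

topology: planetary set — G1 17T / G2 20T / G3 57T, arm = carrier (Willis)
ring teeth: 17 + 2·20 = 57
17(ω_sun−ω_arm) = −57(ω_ring−ω_arm),  ω_sun = 0, ω_arm = 1
ω_ring = 1 − (17/57)(0−1) = 74/57
ω_out/ω_in = 74/57

74/57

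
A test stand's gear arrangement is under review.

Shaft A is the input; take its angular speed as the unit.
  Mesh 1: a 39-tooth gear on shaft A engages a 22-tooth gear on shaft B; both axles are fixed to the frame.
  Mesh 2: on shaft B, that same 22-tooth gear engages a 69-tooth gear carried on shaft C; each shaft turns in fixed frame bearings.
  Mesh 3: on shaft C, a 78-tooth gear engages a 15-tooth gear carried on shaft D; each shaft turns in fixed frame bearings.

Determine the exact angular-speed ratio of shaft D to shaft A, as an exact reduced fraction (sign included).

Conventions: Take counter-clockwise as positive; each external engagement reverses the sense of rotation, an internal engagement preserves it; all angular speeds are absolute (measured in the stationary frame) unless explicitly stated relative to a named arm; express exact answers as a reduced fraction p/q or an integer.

-338/115

class = fixed-axis compound train [3 meshes; 3 ratios multiply, 3 sense flips]
mesh 1 [39T→22T]: running ratio 39/22, sense −
mesh 2 [22T→69T]: running ratio 13/23, sense +
mesh 3 [78T→15T]: running ratio 338/115, sense −
ω_out/ω_in = -338/115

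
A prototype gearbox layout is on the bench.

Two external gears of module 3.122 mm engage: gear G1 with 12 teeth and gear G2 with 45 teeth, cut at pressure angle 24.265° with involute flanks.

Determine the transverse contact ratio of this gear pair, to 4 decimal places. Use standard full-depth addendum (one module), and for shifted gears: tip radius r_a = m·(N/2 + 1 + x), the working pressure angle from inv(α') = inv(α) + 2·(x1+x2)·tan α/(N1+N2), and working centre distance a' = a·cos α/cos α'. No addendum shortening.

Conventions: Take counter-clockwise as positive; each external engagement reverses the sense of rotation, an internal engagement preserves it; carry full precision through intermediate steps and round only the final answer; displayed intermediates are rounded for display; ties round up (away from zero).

1.4396

topology: single-mesh involute geometry — m = 3.122, 12T/45T pair
base radii: r_b1 = 17.077112, r_b2 = 64.039169
tip radii: r_a1 = 21.854000, r_a2 = 73.367000
no profile shift: α' = α, a' = a
action lengths: √(r_a1²−r_b1²) = 13.637066, √(r_a2²−r_b2²) = 35.800859
base pitch p_b = π·m·cos α = 8.941555
CR = (13.637066 + 35.800859 − 88.977000·sin 24.26500°)/8.941555 = 1.439588
contact ratio ≈ 1.4396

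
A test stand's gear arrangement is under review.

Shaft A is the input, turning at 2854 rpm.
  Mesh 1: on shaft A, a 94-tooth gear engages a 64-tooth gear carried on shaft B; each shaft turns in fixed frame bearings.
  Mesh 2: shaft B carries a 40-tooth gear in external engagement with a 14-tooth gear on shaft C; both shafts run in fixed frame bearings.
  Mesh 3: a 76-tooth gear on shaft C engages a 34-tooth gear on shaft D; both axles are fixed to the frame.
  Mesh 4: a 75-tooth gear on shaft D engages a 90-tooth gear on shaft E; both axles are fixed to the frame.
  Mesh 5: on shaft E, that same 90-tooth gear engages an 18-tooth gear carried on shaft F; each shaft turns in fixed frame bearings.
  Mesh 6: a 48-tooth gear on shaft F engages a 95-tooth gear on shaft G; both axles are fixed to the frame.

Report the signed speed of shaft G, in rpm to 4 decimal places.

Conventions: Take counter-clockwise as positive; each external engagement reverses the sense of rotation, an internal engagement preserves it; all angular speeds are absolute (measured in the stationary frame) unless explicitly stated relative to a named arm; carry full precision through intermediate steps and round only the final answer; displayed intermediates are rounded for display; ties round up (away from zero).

6-mesh fixed-axis compound train (all bearings frame-fixed)
mesh 1 [94T→64T]: ω = 2854.0000×94/64 = 4191.8125 rpm, sense flips to −
mesh 2 [40T→14T]: ω = 4191.8125×40/14 = 11976.6071 rpm, sense flips to +
mesh 3 [76T→34T]: ω = 11976.6071×76/34 = 26771.2395 rpm, sense flips to −
mesh 4 [75T→90T]: ω = 26771.2395×75/90 = 22309.3662 rpm, sense flips to +
mesh 5 [90T→18T]: ω = 22309.3662×90/18 = 111546.8312 rpm, sense flips to −
mesh 6 [48T→95T]: ω = 111546.8312×48/95 = 56360.5042 rpm, sense flips to +
signed output speed = +56360.5042 rpm

+56360.5042 rpm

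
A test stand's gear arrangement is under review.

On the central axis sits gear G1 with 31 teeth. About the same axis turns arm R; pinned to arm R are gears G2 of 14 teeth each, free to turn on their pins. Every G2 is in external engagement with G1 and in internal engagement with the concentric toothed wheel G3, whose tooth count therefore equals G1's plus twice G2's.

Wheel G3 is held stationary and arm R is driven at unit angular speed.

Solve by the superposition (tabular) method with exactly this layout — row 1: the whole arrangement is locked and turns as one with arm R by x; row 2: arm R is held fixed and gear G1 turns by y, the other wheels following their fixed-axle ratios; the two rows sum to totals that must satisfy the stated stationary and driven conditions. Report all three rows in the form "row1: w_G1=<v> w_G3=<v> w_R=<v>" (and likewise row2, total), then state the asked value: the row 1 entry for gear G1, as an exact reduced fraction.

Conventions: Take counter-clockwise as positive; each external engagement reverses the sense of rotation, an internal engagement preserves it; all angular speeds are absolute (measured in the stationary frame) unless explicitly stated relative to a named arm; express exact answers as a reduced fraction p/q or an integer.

recognized (axles ride arm R): planetary set, 31/14/59 teeth
row 1: whole set turns with the arm by x
row 2 — arm fixed, fixed-axis ratios: sun y, ring −(31/59)·y, arm 0
boundary: total ω_ring = x − (31/59)·y = 0 and total ω_arm = x = 1  ⇒  y = 59/31, x = 1
row 2 ring = −(31/59)·59/31 = -1
totals (row 1 + row 2): sun 1 + 59/31 = 90/31, ring 1 + (-1) = 0, arm 1 + 0 = 1
asked cell (row1, sun) = 1

row1: w_G1=1 w_G3=1 w_R=1
row2: w_G1=59/31 w_G3=-1 w_R=0
total: w_G1=90/31 w_G3=0 w_R=1
asked value: 1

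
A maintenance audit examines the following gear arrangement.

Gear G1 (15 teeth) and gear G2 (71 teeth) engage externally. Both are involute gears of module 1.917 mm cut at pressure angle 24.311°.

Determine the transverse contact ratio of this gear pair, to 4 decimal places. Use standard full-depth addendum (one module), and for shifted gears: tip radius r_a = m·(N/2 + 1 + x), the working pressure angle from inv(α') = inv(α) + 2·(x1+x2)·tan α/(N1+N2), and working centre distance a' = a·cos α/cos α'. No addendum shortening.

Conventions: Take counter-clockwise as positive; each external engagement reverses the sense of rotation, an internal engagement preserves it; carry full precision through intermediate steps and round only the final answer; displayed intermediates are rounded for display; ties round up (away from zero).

single-mesh involute tooth geometry (15T engaging 71T at module 1.917)
base radii: r_b1 = 13.102564, r_b2 = 62.018805
tip radii: r_a1 = 16.294500, r_a2 = 69.970500
no profile shift: α' = α, a' = a
action lengths: √(r_a1²−r_b1²) = 9.686771, √(r_a2²−r_b2²) = 32.396584
base pitch p_b = π·m·cos α = 5.488389
CR = (9.686771 + 32.396584 − 82.431000·sin 24.31100°)/5.488389 = 1.484478
contact ratio ≈ 1.4845

1.4845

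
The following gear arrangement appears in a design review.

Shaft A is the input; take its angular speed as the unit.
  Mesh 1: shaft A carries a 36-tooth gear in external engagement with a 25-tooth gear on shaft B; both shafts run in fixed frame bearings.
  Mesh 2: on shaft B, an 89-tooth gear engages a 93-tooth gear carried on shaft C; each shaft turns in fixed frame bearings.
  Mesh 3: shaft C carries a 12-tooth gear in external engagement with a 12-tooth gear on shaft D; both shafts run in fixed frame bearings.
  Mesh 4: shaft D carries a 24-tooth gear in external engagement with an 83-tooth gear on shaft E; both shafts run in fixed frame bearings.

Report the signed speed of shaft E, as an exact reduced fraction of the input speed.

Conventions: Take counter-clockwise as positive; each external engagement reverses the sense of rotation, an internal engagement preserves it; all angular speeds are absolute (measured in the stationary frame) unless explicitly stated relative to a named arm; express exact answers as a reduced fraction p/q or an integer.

4-mesh fixed-axis compound train (all bearings frame-fixed)
mesh 1 [36T→25T]: |ω|/ω_in = 1×36/25 = 36/25, sense flips to −
mesh 2 [89T→93T]: |ω|/ω_in = (36/25)×89/93 = 1068/775, sense flips to +
mesh 3 [12T→12T]: |ω|/ω_in = (1068/775)×12/12 = 1068/775, sense flips to −
mesh 4 [24T→83T]: |ω|/ω_in = (1068/775)×24/83 = 25632/64325, sense flips to +
signed output speed (× input speed) = 25632/64325

25632/64325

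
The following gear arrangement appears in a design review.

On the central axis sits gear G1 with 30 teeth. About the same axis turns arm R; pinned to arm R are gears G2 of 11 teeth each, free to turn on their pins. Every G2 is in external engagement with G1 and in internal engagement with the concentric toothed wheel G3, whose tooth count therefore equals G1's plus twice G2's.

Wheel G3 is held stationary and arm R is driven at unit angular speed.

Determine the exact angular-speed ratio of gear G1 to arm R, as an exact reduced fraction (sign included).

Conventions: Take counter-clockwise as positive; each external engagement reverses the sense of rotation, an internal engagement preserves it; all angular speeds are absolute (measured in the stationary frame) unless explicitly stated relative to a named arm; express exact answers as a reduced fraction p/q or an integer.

class = planetary set [G3 = 30+2·11 = 52; Willis about the carrier]
ring teeth: 30 + 2·11 = 52
30(ω_sun−ω_arm) = −52(ω_ring−ω_arm),  ω_ring = 0, ω_arm = 1
ω_sun = 1 − (52/30)(0−1) = 41/15
ω_out/ω_in = 41/15

41/15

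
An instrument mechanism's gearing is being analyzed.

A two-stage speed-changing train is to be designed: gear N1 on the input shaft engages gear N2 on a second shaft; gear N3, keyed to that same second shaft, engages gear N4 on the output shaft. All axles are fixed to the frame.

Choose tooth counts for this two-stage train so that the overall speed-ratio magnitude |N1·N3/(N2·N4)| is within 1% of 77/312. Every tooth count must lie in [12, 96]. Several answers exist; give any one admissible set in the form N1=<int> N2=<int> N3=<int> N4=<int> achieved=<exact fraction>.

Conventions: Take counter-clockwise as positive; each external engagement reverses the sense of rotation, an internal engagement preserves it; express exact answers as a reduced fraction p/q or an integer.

N1=14 N2=13 N3=22 N4=96 achieved=77/312

topology: fixed-axis compound train — 2 stages, target 77/312
target = 77/312 in lowest terms: an exact hit needs N1·N3 = k·77 and N2·N4 = k·312 for one integer k, every count in [12, 96]; additionally prefer no 1:1 stage (N1 ≠ N2, N3 ≠ N4)
k = 1…3: no 1:1-free in-range split of k·77 and k·312 into factor pairs; take k = 4
k = 4: N1·N3 = 308 = 14·22, N2·N4 = 1248 = 13·96
achieved = 14·22/(13·96) = 77/312; |achieved − target| = 0 ≤ 77/31200 ✓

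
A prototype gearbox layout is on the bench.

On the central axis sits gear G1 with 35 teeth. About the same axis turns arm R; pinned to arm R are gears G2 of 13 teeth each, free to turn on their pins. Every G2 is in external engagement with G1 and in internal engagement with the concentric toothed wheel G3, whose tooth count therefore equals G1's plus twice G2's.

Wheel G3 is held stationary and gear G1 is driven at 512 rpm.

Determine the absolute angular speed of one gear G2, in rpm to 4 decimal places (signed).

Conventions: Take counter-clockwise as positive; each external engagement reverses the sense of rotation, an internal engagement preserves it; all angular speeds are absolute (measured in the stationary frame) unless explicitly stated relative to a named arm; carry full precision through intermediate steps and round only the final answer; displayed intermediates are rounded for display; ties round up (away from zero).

recognized (axles ride arm R): planetary set, 35/13/61 teeth
normalise by the input: solve with ω_sun = 1, then scale by 512 rpm
ring teeth: 35 + 2·13 = 61
35(ω_sun−ω_arm) = −61(ω_ring−ω_arm),  ω_ring = 0, ω_sun = 1
35(1−ω_arm) = −61(0−ω_arm)  ⇒  96·ω_arm = 35  ⇒  ω_arm = 35/96
sun–planet mesh: 35·(1−35/96) = −13·(ω_p−ω_arm)  ⇒  ω_p−ω_arm = -2135/1248
ω_p = 35/96 − 2135/1248 = -35/26
scale: ω_p = -35/26 × 512 rpm = -689.2308 rpm

-689.2308 rpm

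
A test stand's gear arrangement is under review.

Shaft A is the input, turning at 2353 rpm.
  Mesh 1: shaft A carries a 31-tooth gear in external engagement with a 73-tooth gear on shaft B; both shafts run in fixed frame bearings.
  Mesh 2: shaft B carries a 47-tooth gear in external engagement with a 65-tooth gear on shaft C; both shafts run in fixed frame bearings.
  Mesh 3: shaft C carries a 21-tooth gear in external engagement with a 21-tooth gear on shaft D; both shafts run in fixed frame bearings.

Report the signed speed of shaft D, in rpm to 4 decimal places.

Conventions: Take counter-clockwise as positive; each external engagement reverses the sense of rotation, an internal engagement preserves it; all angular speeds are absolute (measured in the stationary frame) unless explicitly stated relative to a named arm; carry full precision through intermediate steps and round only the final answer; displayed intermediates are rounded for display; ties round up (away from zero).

class = fixed-axis compound train [3 meshes; 3 ratios multiply, 3 sense flips]
mesh 1 [31T→73T]: ω = 2353.0000×31/73 = 999.2192 rpm, sense flips to −
mesh 2 [47T→65T]: ω = 999.2192×47/65 = 722.5123 rpm, sense flips to +
mesh 3 [21T→21T]: ω = 722.5123×21/21 = 722.5123 rpm, sense flips to −
signed output speed = -722.5123 rpm

-722.5123 rpm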